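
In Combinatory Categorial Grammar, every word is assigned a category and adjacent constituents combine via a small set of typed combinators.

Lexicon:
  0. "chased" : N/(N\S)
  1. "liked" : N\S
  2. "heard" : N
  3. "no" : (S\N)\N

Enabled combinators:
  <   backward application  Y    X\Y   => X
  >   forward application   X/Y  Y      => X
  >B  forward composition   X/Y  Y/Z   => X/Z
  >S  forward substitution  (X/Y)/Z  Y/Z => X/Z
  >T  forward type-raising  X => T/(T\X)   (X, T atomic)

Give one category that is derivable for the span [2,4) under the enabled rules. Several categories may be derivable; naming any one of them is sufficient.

[0,4] S   <
  [0,2] N   >
    [0,1] "chased" : N/(N\S)
    [1,2] "liked" : N\S
  [2,4] S\N   <
    [2,3] "heard" : N
    [3,4] "no" : (S\N)\N

S\N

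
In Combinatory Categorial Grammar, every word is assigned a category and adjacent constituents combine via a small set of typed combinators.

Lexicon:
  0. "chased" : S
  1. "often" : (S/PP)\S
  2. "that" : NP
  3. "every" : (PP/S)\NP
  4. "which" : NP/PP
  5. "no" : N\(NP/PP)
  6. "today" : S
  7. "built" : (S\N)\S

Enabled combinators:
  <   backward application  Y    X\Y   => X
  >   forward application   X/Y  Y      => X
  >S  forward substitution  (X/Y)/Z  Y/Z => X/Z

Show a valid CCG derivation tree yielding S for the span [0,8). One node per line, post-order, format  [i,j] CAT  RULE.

[0,1] S  lex  "chased"
[1,2] (S/PP)\S  lex  "often"
[0,2] S/PP  <  k=1
[2,3] NP  lex  "that"
[3,4] (PP/S)\NP  lex  "every"
[2,4] PP/S  <  k=3
[4,5] NP/PP  lex  "which"
[5,6] N\(NP/PP)  lex  "no"
[4,6] N  <  k=5
[6,7] S  lex  "today"
[7,8] (S\N)\S  lex  "built"
[6,8] S\N  <  k=7
[4,8] S  <  k=6
[2,8] PP  >  k=4
[0,8] S  >  k=2

[0,8] S   >
  [0,2] S/PP   <
    [0,1] "chased" : S
    [1,2] "often" : (S/PP)\S
  [2,8] PP   >
    [2,4] PP/S   <
      [2,3] "that" : NP
      [3,4] "every" : (PP/S)\NP
    [4,8] S   <
      [4,6] N   <
        [4,5] "which" : NP/PP
        [5,6] "no" : N\(NP/PP)
      [6,8] S\N   <
        [6,7] "today" : S
        [7,8] "built" : (S\N)\S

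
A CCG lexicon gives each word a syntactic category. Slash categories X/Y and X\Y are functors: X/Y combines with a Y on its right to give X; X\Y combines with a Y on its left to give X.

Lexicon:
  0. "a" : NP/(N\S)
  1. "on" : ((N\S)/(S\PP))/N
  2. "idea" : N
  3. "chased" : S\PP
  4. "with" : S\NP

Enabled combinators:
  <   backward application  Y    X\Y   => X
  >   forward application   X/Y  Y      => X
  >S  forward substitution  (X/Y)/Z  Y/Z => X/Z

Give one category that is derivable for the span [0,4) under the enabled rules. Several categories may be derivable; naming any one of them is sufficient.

[0,5] S   <
  [0,4] NP   >
    [0,1] "a" : NP/(N\S)
    [1,4] N\S   >
      [1,3] (N\S)/(S\PP)   >
        [1,2] "on" : ((N\S)/(S\PP))/N
        [2,3] "idea" : N
      [3,4] "chased" : S\PP
  [4,5] "with" : S\NP

NP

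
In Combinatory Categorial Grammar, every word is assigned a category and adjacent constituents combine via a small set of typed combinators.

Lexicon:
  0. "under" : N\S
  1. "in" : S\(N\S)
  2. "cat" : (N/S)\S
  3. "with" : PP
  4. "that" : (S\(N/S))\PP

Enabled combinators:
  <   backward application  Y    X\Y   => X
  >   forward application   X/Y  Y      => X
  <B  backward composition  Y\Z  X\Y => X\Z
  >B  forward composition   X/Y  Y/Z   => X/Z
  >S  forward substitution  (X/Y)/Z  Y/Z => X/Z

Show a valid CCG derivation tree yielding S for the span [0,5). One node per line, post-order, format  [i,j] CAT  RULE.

[0,1] N\S  lex  "under"
[1,2] S\(N\S)  lex  "in"
[0,2] S  <  k=1
[2,3] (N/S)\S  lex  "cat"
[0,3] N/S  <  k=2
[3,4] PP  lex  "with"
[4,5] (S\(N/S))\PP  lex  "that"
[3,5] S\(N/S)  <  k=4
[0,5] S  <  k=3

[0,5] S   <
  [0,3] N/S   <
    [0,2] S   <
      [0,1] "under" : N\S
      [1,2] "in" : S\(N\S)
    [2,3] "cat" : (N/S)\S
  [3,5] S\(N/S)   <
    [3,4] "with" : PP
    [4,5] "that" : (S\(N/S))\PP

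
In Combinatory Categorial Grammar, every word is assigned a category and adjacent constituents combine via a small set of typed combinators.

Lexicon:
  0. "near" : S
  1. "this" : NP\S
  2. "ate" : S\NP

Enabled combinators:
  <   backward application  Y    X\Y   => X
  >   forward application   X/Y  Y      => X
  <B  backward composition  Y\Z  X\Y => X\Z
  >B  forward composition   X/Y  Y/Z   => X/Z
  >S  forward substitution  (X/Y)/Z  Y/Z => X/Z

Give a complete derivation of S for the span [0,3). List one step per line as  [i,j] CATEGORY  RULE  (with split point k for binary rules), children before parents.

[0,3] S   <
  [0,2] NP   <
    [0,1] "near" : S
    [1,2] "this" : NP\S
  [2,3] "ate" : S\NP

[0,1] S  lex  "near"
[1,2] NP\S  lex  "this"
[0,2] NP  <  k=1
[2,3] S\NP  lex  "ate"
[0,3] S  <  k=2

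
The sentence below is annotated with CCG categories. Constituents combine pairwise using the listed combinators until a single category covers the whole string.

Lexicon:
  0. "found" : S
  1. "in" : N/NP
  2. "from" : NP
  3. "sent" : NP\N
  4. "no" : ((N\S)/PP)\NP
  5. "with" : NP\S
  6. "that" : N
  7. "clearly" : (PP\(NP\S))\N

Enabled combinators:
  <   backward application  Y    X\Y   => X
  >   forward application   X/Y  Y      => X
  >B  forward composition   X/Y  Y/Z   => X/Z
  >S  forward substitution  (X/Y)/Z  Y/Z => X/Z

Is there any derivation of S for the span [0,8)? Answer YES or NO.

S N/NP NP NP\N ((N\S)/PP)\NP NP\S N (PP\(NP\S))\N
CKY chart[0,8] = {N}; S ∉ chart

NO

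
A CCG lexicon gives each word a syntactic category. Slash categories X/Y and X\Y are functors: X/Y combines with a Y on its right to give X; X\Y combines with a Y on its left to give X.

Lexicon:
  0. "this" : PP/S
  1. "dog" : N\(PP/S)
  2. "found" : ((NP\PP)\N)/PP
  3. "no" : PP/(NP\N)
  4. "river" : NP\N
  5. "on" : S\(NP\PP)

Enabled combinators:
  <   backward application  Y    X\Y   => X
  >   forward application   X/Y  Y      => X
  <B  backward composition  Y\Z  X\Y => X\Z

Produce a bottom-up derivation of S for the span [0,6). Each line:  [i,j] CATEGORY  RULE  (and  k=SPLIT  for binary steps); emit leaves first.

[0,6] S   <
  [0,2] N   <
    [0,1] "this" : PP/S
    [1,2] "dog" : N\(PP/S)
  [2,6] S\N   <B
    [2,5] (NP\PP)\N   >
      [2,3] "found" : ((NP\PP)\N)/PP
      [3,5] PP   >
        [3,4] "no" : PP/(NP\N)
        [4,5] "river" : NP\N
    [5,6] "on" : S\(NP\PP)

[0,1] PP/S  lex  "this"
[1,2] N\(PP/S)  lex  "dog"
[0,2] N  <  k=1
[2,3] ((NP\PP)\N)/PP  lex  "found"
[3,4] PP/(NP\N)  lex  "no"
[4,5] NP\N  lex  "river"
[3,5] PP  >  k=4
[2,5] (NP\PP)\N  >  k=3
[5,6] S\(NP\PP)  lex  "on"
[2,6] S\N  <B  k=5
[0,6] S  <  k=2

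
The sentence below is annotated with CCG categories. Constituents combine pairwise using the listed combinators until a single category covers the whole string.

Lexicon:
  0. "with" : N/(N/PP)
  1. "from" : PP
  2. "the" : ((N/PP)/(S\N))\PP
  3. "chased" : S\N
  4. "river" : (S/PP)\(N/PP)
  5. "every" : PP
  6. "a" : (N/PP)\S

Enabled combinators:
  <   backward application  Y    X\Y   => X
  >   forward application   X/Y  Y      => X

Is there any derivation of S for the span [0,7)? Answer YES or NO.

N/(N/PP) PP ((N/PP)/(S\N))\PP S\N (S/PP)\(N/PP) PP (N/PP)\S
CKY chart[0,7] = {N}; S ∉ chart

NO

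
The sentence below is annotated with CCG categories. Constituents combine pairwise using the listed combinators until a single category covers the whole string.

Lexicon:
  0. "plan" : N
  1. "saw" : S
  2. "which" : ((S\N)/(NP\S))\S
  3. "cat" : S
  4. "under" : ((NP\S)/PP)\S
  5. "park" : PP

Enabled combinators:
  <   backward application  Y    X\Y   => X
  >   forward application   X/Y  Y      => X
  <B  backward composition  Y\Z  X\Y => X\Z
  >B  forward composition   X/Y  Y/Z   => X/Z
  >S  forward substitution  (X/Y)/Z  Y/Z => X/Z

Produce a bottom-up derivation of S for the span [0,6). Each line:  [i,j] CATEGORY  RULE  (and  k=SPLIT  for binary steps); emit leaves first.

[0,1] N  lex  "plan"
[1,2] S  lex  "saw"
[2,3] ((S\N)/(NP\S))\S  lex  "which"
[1,3] (S\N)/(NP\S)  <  k=2
[3,4] S  lex  "cat"
[4,5] ((NP\S)/PP)\S  lex  "under"
[3,5] (NP\S)/PP  <  k=4
[5,6] PP  lex  "park"
[3,6] NP\S  >  k=5
[1,6] S\N  >  k=3
[0,6] S  <  k=1

[0,6] S   <
  [0,1] "plan" : N
  [1,6] S\N   >
    [1,3] (S\N)/(NP\S)   <
      [1,2] "saw" : S
      [2,3] "which" : ((S\N)/(NP\S))\S
    [3,6] NP\S   >
      [3,5] (NP\S)/PP   <
        [3,4] "cat" : S
        [4,5] "under" : ((NP\S)/PP)\S
      [5,6] "park" : PP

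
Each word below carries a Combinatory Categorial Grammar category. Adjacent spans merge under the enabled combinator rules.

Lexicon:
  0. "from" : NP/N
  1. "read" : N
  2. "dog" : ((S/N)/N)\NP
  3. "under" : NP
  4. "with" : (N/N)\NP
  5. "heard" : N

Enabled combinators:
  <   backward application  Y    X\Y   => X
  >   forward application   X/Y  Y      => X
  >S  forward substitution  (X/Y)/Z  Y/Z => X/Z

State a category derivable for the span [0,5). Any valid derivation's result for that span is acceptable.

S/N

[0,6] S   >
  [0,5] S/N   >S
    [0,3] (S/N)/N   <
      [0,2] NP   >
        [0,1] "from" : NP/N
        [1,2] "read" : N
      [2,3] "dog" : ((S/N)/N)\NP
    [3,5] N/N   <
      [3,4] "under" : NP
      [4,5] "with" : (N/N)\NP
  [5,6] "heard" : N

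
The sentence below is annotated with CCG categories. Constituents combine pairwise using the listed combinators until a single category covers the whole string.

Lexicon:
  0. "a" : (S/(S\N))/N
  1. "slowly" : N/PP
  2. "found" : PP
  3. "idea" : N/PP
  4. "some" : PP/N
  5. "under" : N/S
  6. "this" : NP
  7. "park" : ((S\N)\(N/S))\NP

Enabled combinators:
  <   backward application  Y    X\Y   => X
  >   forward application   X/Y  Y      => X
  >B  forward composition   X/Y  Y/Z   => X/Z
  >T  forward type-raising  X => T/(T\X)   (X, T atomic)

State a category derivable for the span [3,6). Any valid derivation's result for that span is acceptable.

N/S

[0,8] S   >
  [0,3] S/(S\N)   >
    [0,1] "a" : (S/(S\N))/N
    [1,3] N   >
      [1,2] "slowly" : N/PP
      [2,3] "found" : PP
  [3,8] S\N   <
    [3,6] N/S   >B
      [3,5] N/N   >B
        [3,4] "idea" : N/PP
        [4,5] "some" : PP/N
      [5,6] "under" : N/S
    [6,8] (S\N)\(N/S)   <
      [6,7] "this" : NP
      [7,8] "park" : ((S\N)\(N/S))\NP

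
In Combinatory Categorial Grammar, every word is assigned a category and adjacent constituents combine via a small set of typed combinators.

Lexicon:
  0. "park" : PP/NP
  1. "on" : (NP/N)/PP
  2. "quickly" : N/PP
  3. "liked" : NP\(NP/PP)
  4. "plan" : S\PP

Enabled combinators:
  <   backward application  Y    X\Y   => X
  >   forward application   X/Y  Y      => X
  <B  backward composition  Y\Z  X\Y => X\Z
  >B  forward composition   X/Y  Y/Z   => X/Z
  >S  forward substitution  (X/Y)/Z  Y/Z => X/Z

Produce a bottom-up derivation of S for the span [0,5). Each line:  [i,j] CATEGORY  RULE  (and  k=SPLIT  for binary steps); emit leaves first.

[0,5] S   <
  [0,4] PP   >
    [0,1] "park" : PP/NP
    [1,4] NP   <
      [1,3] NP/PP   >S
        [1,2] "on" : (NP/N)/PP
        [2,3] "quickly" : N/PP
      [3,4] "liked" : NP\(NP/PP)
  [4,5] "plan" : S\PP

[0,1] PP/NP  lex  "park"
[1,2] (NP/N)/PP  lex  "on"
[2,3] N/PP  lex  "quickly"
[1,3] NP/PP  >S  k=2
[3,4] NP\(NP/PP)  lex  "liked"
[1,4] NP  <  k=3
[0,4] PP  >  k=1
[4,5] S\PP  lex  "plan"
[0,5] S  <  k=4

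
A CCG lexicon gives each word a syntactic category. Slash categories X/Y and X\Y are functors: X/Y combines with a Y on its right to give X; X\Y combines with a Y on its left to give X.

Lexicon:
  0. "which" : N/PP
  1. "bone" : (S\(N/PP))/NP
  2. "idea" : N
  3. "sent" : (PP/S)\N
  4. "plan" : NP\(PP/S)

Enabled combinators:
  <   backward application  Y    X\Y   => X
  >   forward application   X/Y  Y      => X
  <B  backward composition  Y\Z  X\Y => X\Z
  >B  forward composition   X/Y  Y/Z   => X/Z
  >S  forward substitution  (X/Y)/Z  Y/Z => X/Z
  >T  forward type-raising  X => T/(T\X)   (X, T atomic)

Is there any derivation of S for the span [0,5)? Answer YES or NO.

[0,5] S   <
  [0,1] "which" : N/PP
  [1,5] S\(N/PP)   >
    [1,2] "bone" : (S\(N/PP))/NP
    [2,5] NP   <
      [2,4] PP/S   <
        [2,3] "idea" : N
        [3,4] "sent" : (PP/S)\N
      [4,5] "plan" : NP\(PP/S)

YES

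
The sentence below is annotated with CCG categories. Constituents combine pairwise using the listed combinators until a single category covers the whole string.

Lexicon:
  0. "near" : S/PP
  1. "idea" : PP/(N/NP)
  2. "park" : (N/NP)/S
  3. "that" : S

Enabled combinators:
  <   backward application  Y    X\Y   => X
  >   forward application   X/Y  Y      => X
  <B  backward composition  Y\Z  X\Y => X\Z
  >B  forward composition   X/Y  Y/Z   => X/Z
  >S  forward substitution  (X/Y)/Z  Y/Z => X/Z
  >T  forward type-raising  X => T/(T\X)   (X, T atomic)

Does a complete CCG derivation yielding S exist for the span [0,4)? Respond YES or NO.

[0,4] S   >
  [0,1] "near" : S/PP
  [1,4] PP   >
    [1,3] PP/S   >B
      [1,2] "idea" : PP/(N/NP)
      [2,3] "park" : (N/NP)/S
    [3,4] "that" : S

YES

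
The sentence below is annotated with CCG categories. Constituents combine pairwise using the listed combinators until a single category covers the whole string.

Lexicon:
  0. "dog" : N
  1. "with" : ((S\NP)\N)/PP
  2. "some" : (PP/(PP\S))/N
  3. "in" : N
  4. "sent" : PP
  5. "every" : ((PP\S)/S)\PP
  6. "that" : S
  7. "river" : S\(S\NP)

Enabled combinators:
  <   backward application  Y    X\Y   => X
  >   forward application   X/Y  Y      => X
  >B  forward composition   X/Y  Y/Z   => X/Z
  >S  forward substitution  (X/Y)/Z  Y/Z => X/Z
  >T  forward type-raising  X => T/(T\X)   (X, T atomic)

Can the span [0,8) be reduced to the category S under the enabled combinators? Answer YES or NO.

[0,8] S   <
  [0,7] S\NP   <
    [0,1] "dog" : N
    [1,7] (S\NP)\N   >
      [1,2] "with" : ((S\NP)\N)/PP
      [2,7] PP   >
        [2,4] PP/(PP\S)   >
          [2,3] "some" : (PP/(PP\S))/N
          [3,4] "in" : N
        [4,7] PP\S   >
          [4,6] (PP\S)/S   <
            [4,5] "sent" : PP
            [5,6] "every" : ((PP\S)/S)\PP
          [6,7] "that" : S
  [7,8] "river" : S\(S\NP)

YES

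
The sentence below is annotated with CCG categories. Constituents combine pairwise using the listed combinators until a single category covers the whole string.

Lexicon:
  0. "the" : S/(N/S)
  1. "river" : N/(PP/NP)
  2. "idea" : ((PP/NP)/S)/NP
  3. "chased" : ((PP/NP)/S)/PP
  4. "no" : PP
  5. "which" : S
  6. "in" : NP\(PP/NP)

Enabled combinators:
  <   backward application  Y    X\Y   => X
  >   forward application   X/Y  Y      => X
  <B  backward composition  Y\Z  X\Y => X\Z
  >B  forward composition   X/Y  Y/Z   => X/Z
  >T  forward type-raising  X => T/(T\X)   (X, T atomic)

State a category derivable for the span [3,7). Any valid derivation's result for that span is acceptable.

NP

[0,7] S   >
  [0,1] "the" : S/(N/S)
  [1,7] N/S   >B
    [1,2] "river" : N/(PP/NP)
    [2,7] (PP/NP)/S   >
      [2,3] "idea" : ((PP/NP)/S)/NP
      [3,7] NP   <
        [3,6] PP/NP   >
          [3,5] (PP/NP)/S   >
            [3,4] "chased" : ((PP/NP)/S)/PP
            [4,5] "no" : PP
          [5,6] "which" : S
        [6,7] "in" : NP\(PP/NP)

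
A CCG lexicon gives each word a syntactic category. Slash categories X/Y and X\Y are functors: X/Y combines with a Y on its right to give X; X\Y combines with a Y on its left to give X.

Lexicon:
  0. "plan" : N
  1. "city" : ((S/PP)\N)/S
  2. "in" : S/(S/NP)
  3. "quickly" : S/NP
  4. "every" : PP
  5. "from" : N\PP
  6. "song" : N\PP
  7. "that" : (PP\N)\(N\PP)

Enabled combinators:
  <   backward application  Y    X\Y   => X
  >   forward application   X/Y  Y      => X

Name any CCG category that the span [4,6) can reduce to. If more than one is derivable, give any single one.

N

[0,8] S   >
  [0,4] S/PP   <
    [0,1] "plan" : N
    [1,4] (S/PP)\N   >
      [1,2] "city" : ((S/PP)\N)/S
      [2,4] S   >
        [2,3] "in" : S/(S/NP)
        [3,4] "quickly" : S/NP
  [4,8] PP   <
    [4,6] N   <
      [4,5] "every" : PP
      [5,6] "from" : N\PP
    [6,8] PP\N   <
      [6,7] "song" : N\PP
      [7,8] "that" : (PP\N)\(N\PP)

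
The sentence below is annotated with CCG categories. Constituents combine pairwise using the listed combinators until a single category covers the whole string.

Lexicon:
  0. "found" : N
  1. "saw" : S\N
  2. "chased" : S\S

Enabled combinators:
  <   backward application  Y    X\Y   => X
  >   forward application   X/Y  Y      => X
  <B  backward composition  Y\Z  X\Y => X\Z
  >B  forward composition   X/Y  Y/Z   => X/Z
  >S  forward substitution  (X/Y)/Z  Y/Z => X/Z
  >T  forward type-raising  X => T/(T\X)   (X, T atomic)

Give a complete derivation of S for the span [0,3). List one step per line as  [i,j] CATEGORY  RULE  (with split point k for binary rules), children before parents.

[0,1] N  lex  "found"
[0,1] S/(S\N)  >T
[1,2] S\N  lex  "saw"
[2,3] S\S  lex  "chased"
[1,3] S\N  <B  k=2
[0,3] S  >  k=1

[0,3] S   >
  [0,1] S/(S\N)   >T
    [0,1] "found" : N
  [1,3] S\N   <B
    [1,2] "saw" : S\N
    [2,3] "chased" : S\S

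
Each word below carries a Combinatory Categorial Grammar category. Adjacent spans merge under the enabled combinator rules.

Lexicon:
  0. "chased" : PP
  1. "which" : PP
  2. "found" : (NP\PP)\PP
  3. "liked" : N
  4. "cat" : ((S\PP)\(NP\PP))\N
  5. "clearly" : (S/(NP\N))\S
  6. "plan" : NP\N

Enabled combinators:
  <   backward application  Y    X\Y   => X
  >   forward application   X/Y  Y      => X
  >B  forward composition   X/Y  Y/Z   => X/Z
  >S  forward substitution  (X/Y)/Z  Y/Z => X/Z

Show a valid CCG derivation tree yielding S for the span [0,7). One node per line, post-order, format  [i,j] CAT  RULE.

[0,7] S   >
  [0,6] S/(NP\N)   <
    [0,5] S   <
      [0,1] "chased" : PP
      [1,5] S\PP   <
        [1,3] NP\PP   <
          [1,2] "which" : PP
          [2,3] "found" : (NP\PP)\PP
        [3,5] (S\PP)\(NP\PP)   <
          [3,4] "liked" : N
          [4,5] "cat" : ((S\PP)\(NP\PP))\N
    [5,6] "clearly" : (S/(NP\N))\S
  [6,7] "plan" : NP\N

[0,1] PP  lex  "chased"
[1,2] PP  lex  "which"
[2,3] (NP\PP)\PP  lex  "found"
[1,3] NP\PP  <  k=2
[3,4] N  lex  "liked"
[4,5] ((S\PP)\(NP\PP))\N  lex  "cat"
[3,5] (S\PP)\(NP\PP)  <  k=4
[1,5] S\PP  <  k=3
[0,5] S  <  k=1
[5,6] (S/(NP\N))\S  lex  "clearly"
[0,6] S/(NP\N)  <  k=5
[6,7] NP\N  lex  "plan"
[0,7] S  >  k=6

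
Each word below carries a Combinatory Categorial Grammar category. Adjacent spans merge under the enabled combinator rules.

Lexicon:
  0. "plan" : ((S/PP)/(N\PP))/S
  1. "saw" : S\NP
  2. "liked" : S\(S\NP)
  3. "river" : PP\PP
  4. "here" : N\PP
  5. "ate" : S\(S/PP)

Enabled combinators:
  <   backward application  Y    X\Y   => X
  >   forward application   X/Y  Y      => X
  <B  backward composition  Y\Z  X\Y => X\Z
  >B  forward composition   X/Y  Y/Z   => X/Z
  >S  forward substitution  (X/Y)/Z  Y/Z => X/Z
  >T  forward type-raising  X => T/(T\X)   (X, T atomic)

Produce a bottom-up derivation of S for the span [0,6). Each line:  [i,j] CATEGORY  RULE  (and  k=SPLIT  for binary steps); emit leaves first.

[0,6] S   <
  [0,5] S/PP   >
    [0,3] (S/PP)/(N\PP)   >
      [0,1] "plan" : ((S/PP)/(N\PP))/S
      [1,3] S   <
        [1,2] "saw" : S\NP
        [2,3] "liked" : S\(S\NP)
    [3,5] N\PP   <B
      [3,4] "river" : PP\PP
      [4,5] "here" : N\PP
  [5,6] "ate" : S\(S/PP)

[0,1] ((S/PP)/(N\PP))/S  lex  "plan"
[1,2] S\NP  lex  "saw"
[2,3] S\(S\NP)  lex  "liked"
[1,3] S  <  k=2
[0,3] (S/PP)/(N\PP)  >  k=1
[3,4] PP\PP  lex  "river"
[4,5] N\PP  lex  "here"
[3,5] N\PP  <B  k=4
[0,5] S/PP  >  k=3
[5,6] S\(S/PP)  lex  "ate"
[0,6] S  <  k=5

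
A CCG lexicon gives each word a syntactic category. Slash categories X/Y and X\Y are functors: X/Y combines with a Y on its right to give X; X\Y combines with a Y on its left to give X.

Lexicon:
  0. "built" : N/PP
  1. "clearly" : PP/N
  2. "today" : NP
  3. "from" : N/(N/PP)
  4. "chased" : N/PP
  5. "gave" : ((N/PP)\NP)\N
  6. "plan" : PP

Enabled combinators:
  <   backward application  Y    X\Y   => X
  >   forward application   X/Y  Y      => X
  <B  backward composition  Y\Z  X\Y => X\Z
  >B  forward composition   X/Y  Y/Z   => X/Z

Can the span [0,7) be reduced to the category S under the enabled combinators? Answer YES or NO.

NO

N/PP PP/N NP N/(N/PP) N/PP ((N/PP)\NP)\N PP
CKY chart[0,7] = {N}; S ∉ chart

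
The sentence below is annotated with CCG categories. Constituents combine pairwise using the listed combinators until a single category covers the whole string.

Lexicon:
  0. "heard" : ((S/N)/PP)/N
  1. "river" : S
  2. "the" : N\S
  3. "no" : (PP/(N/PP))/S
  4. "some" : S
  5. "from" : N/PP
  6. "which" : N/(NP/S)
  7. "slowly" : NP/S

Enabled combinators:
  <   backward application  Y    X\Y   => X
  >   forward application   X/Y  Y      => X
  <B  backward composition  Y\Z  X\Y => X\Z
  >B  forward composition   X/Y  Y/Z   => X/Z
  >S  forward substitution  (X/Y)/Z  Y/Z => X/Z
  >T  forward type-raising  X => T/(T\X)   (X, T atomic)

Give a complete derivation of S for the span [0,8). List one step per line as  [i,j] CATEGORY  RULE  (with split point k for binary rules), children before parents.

[0,8] S   >
  [0,6] S/N   >
    [0,3] (S/N)/PP   >
      [0,1] "heard" : ((S/N)/PP)/N
      [1,3] N   <
        [1,2] "river" : S
        [2,3] "the" : N\S
    [3,6] PP   >
      [3,5] PP/(N/PP)   >
        [3,4] "no" : (PP/(N/PP))/S
        [4,5] "some" : S
      [5,6] "from" : N/PP
  [6,8] N   >
    [6,7] "which" : N/(NP/S)
    [7,8] "slowly" : NP/S

[0,1] ((S/N)/PP)/N  lex  "heard"
[1,2] S  lex  "river"
[2,3] N\S  lex  "the"
[1,3] N  <  k=2
[0,3] (S/N)/PP  >  k=1
[3,4] (PP/(N/PP))/S  lex  "no"
[4,5] S  lex  "some"
[3,5] PP/(N/PP)  >  k=4
[5,6] N/PP  lex  "from"
[3,6] PP  >  k=5
[0,6] S/N  >  k=3
[6,7] N/(NP/S)  lex  "which"
[7,8] NP/S  lex  "slowly"
[6,8] N  >  k=7
[0,8] S  >  k=6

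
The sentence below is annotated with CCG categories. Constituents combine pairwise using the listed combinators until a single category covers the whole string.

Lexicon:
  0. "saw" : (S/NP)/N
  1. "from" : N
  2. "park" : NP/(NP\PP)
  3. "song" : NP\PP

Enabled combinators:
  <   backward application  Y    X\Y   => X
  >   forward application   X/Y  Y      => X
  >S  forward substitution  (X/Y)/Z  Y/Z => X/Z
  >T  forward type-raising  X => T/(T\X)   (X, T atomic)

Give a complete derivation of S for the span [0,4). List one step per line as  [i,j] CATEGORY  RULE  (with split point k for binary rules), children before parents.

[0,1] (S/NP)/N  lex  "saw"
[1,2] N  lex  "from"
[0,2] S/NP  >  k=1
[2,3] NP/(NP\PP)  lex  "park"
[3,4] NP\PP  lex  "song"
[2,4] NP  >  k=3
[0,4] S  >  k=2

[0,4] S   >
  [0,2] S/NP   >
    [0,1] "saw" : (S/NP)/N
    [1,2] "from" : N
  [2,4] NP   >
    [2,3] "park" : NP/(NP\PP)
    [3,4] "song" : NP\PP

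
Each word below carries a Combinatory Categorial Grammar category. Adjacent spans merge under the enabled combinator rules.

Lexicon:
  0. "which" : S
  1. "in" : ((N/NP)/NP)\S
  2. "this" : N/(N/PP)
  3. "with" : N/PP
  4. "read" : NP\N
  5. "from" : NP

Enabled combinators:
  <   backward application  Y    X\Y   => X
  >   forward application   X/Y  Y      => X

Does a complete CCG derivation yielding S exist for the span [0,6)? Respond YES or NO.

S ((N/NP)/NP)\S N/(N/PP) N/PP NP\N NP
CKY chart[0,6] = {N}; S ∉ chart

NO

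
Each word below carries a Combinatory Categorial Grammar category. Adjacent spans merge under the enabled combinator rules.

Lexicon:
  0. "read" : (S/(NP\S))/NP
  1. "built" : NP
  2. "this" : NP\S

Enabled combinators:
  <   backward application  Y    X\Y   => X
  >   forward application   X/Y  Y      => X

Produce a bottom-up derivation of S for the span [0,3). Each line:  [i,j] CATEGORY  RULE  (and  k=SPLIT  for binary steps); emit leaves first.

[0,3] S   >
  [0,2] S/(NP\S)   >
    [0,1] "read" : (S/(NP\S))/NP
    [1,2] "built" : NP
  [2,3] "this" : NP\S

[0,1] (S/(NP\S))/NP  lex  "read"
[1,2] NP  lex  "built"
[0,2] S/(NP\S)  >  k=1
[2,3] NP\S  lex  "this"
[0,3] S  >  k=2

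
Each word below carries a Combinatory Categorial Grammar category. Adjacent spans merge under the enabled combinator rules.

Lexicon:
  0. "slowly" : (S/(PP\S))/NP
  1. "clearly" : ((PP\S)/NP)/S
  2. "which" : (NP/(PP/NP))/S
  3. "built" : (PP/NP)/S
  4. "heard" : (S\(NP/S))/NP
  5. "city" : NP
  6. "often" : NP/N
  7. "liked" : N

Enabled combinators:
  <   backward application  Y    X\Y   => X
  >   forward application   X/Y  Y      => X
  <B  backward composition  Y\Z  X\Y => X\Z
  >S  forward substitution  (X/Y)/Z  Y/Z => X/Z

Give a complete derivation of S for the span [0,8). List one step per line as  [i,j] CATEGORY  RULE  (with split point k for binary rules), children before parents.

[0,8] S   >
  [0,6] S/NP   >S
    [0,1] "slowly" : (S/(PP\S))/NP
    [1,6] (PP\S)/NP   >
      [1,2] "clearly" : ((PP\S)/NP)/S
      [2,6] S   <
        [2,4] NP/S   >S
          [2,3] "which" : (NP/(PP/NP))/S
          [3,4] "built" : (PP/NP)/S
        [4,6] S\(NP/S)   >
          [4,5] "heard" : (S\(NP/S))/NP
          [5,6] "city" : NP
  [6,8] NP   >
    [6,7] "often" : NP/N
    [7,8] "liked" : N

[0,1] (S/(PP\S))/NP  lex  "slowly"
[1,2] ((PP\S)/NP)/S  lex  "clearly"
[2,3] (NP/(PP/NP))/S  lex  "which"
[3,4] (PP/NP)/S  lex  "built"
[2,4] NP/S  >S  k=3
[4,5] (S\(NP/S))/NP  lex  "heard"
[5,6] NP  lex  "city"
[4,6] S\(NP/S)  >  k=5
[2,6] S  <  k=4
[1,6] (PP\S)/NP  >  k=2
[0,6] S/NP  >S  k=1
[6,7] NP/N  lex  "often"
[7,8] N  lex  "liked"
[6,8] NP  >  k=7
[0,8] S  >  k=6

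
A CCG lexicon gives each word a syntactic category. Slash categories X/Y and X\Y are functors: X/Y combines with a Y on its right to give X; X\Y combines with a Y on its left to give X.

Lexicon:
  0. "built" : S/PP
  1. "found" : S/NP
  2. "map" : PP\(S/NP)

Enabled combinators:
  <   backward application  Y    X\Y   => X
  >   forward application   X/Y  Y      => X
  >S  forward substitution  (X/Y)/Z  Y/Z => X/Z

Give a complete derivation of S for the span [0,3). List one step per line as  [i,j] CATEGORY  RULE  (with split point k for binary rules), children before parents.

[0,3] S   >
  [0,1] "built" : S/PP
  [1,3] PP   <
    [1,2] "found" : S/NP
    [2,3] "map" : PP\(S/NP)

[0,1] S/PP  lex  "built"
[1,2] S/NP  lex  "found"
[2,3] PP\(S/NP)  lex  "map"
[1,3] PP  <  k=2
[0,3] S  >  k=1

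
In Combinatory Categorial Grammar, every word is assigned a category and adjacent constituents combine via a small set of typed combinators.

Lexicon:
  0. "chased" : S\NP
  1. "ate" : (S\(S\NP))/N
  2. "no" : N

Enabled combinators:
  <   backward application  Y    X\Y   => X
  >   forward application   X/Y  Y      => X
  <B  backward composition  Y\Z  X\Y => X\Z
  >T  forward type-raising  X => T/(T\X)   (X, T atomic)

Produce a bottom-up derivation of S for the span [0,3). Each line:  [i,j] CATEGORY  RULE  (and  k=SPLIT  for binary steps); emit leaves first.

[0,1] S\NP  lex  "chased"
[1,2] (S\(S\NP))/N  lex  "ate"
[2,3] N  lex  "no"
[1,3] S\(S\NP)  >  k=2
[0,3] S  <  k=1

[0,3] S   <
  [0,1] "chased" : S\NP
  [1,3] S\(S\NP)   >
    [1,2] "ate" : (S\(S\NP))/N
    [2,3] "no" : N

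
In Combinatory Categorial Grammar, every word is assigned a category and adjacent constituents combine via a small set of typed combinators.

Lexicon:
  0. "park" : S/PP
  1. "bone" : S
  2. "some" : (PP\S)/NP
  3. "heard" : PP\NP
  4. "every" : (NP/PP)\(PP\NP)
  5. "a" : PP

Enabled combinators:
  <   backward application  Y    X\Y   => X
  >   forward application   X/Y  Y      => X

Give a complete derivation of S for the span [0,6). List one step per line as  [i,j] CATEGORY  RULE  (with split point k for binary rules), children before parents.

[0,1] S/PP  lex  "park"
[1,2] S  lex  "bone"
[2,3] (PP\S)/NP  lex  "some"
[3,4] PP\NP  lex  "heard"
[4,5] (NP/PP)\(PP\NP)  lex  "every"
[3,5] NP/PP  <  k=4
[5,6] PP  lex  "a"
[3,6] NP  >  k=5
[2,6] PP\S  >  k=3
[1,6] PP  <  k=2
[0,6] S  >  k=1

[0,6] S   >
  [0,1] "park" : S/PP
  [1,6] PP   <
    [1,2] "bone" : S
    [2,6] PP\S   >
      [2,3] "some" : (PP\S)/NP
      [3,6] NP   >
        [3,5] NP/PP   <
          [3,4] "heard" : PP\NP
          [4,5] "every" : (NP/PP)\(PP\NP)
        [5,6] "a" : PP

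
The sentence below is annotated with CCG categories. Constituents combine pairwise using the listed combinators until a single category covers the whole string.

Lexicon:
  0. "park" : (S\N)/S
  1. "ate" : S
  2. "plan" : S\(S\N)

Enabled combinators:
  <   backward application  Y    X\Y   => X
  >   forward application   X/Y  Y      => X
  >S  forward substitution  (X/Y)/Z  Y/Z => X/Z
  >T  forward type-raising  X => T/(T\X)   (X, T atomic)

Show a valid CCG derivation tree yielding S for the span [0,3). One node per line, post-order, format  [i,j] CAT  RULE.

[0,3] S   <
  [0,2] S\N   >
    [0,1] "park" : (S\N)/S
    [1,2] "ate" : S
  [2,3] "plan" : S\(S\N)

[0,1] (S\N)/S  lex  "park"
[1,2] S  lex  "ate"
[0,2] S\N  >  k=1
[2,3] S\(S\N)  lex  "plan"
[0,3] S  <  k=2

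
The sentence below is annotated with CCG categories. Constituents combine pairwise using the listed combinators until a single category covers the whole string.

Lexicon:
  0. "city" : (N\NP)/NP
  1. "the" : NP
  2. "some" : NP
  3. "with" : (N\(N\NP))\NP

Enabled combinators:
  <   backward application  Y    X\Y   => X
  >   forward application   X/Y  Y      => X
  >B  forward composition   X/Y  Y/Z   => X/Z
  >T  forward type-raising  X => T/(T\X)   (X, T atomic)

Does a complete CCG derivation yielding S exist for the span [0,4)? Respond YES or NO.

(N\NP)/NP NP NP (N\(N\NP))\NP
CKY chart[0,4] = {N, N/(N\N), NP/(NP\N), PP/(PP\N), S/(S\N)}; S ∉ chart

NO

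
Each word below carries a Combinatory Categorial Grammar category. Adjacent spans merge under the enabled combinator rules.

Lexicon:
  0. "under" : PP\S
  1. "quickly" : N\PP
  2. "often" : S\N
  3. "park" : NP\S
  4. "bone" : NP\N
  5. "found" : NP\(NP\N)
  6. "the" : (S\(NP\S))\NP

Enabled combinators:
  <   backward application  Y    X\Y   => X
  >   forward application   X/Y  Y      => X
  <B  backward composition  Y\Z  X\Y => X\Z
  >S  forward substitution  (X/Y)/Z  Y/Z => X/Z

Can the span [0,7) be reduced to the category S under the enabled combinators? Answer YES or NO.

[0,7] S   <
  [0,4] NP\S   <B
    [0,3] S\S   <B
      [0,1] "under" : PP\S
      [1,3] S\PP   <B
        [1,2] "quickly" : N\PP
        [2,3] "often" : S\N
    [3,4] "park" : NP\S
  [4,7] S\(NP\S)   <
    [4,6] NP   <
      [4,5] "bone" : NP\N
      [5,6] "found" : NP\(NP\N)
    [6,7] "the" : (S\(NP\S))\NP

YES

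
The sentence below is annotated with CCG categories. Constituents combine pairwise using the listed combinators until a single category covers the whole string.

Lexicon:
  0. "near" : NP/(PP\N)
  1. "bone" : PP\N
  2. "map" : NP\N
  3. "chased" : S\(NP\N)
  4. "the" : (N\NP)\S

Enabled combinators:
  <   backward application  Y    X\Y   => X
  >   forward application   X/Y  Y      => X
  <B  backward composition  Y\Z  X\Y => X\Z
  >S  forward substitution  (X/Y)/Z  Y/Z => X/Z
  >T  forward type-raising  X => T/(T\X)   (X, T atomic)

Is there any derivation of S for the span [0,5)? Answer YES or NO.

NP/(PP\N) PP\N NP\N S\(NP\N) (N\NP)\S
CKY chart[0,5] = {N, N/(N\N), NP/(NP\N), PP/(PP\N), S/(S\N)}; S ∉ chart

NO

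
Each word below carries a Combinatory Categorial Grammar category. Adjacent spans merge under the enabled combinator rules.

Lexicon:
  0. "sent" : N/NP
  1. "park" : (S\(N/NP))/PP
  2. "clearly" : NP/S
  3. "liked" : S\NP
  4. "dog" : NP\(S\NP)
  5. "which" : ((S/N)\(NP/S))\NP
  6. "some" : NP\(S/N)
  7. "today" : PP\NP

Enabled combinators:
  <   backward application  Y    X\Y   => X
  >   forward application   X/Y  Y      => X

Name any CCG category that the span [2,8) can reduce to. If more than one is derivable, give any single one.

[0,8] S   <
  [0,1] "sent" : N/NP
  [1,8] S\(N/NP)   >
    [1,2] "park" : (S\(N/NP))/PP
    [2,8] PP   <
      [2,7] NP   <
        [2,6] S/N   <
          [2,3] "clearly" : NP/S
          [3,6] (S/N)\(NP/S)   <
            [3,5] NP   <
              [3,4] "liked" : S\NP
              [4,5] "dog" : NP\(S\NP)
            [5,6] "which" : ((S/N)\(NP/S))\NP
        [6,7] "some" : NP\(S/N)
      [7,8] "today" : PP\NP

PP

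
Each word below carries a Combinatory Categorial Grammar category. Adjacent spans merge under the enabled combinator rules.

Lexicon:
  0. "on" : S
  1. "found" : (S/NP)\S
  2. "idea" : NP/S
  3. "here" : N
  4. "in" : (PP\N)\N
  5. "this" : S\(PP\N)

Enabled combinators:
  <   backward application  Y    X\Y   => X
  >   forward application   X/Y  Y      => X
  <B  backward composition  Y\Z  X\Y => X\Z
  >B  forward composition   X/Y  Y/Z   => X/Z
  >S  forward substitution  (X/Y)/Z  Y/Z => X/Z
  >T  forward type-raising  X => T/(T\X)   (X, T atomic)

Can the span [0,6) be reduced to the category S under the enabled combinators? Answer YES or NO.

YES

[0,6] S   >
  [0,2] S/NP   <
    [0,1] "on" : S
    [1,2] "found" : (S/NP)\S
  [2,6] NP   >
    [2,3] "idea" : NP/S
    [3,6] S   <
      [3,5] PP\N   <
        [3,4] "here" : N
        [4,5] "in" : (PP\N)\N
      [5,6] "this" : S\(PP\N)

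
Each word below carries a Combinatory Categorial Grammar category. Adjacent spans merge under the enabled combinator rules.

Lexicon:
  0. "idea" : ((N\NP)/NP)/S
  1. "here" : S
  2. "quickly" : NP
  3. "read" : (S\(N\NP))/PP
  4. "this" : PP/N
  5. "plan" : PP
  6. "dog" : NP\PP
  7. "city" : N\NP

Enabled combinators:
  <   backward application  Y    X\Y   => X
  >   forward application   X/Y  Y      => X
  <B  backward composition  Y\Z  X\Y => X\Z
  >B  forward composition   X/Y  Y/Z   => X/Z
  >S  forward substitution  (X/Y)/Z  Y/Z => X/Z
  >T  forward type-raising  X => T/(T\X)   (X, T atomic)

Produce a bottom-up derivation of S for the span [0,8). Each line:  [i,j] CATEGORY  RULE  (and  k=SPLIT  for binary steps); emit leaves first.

[0,1] ((N\NP)/NP)/S  lex  "idea"
[1,2] S  lex  "here"
[0,2] (N\NP)/NP  >  k=1
[2,3] NP  lex  "quickly"
[0,3] N\NP  >  k=2
[3,4] (S\(N\NP))/PP  lex  "read"
[4,5] PP/N  lex  "this"
[5,6] PP  lex  "plan"
[6,7] NP\PP  lex  "dog"
[7,8] N\NP  lex  "city"
[6,8] N\PP  <B  k=7
[5,8] N  <  k=6
[4,8] PP  >  k=5
[3,8] S\(N\NP)  >  k=4
[0,8] S  <  k=3

[0,8] S   <
  [0,3] N\NP   >
    [0,2] (N\NP)/NP   >
      [0,1] "idea" : ((N\NP)/NP)/S
      [1,2] "here" : S
    [2,3] "quickly" : NP
  [3,8] S\(N\NP)   >
    [3,4] "read" : (S\(N\NP))/PP
    [4,8] PP   >
      [4,5] "this" : PP/N
      [5,8] N   <
        [5,6] "plan" : PP
        [6,8] N\PP   <B
          [6,7] "dog" : NP\PP
          [7,8] "city" : N\NP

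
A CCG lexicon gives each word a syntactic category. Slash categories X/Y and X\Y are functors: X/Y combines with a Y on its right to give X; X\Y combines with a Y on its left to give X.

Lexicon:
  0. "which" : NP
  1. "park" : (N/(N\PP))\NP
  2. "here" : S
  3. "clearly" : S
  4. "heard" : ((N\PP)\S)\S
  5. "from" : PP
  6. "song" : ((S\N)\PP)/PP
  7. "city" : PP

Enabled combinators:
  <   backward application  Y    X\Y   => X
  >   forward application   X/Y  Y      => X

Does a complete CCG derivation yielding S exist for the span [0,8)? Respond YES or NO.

[0,8] S   <
  [0,5] N   >
    [0,2] N/(N\PP)   <
      [0,1] "which" : NP
      [1,2] "park" : (N/(N\PP))\NP
    [2,5] N\PP   <
      [2,3] "here" : S
      [3,5] (N\PP)\S   <
        [3,4] "clearly" : S
        [4,5] "heard" : ((N\PP)\S)\S
  [5,8] S\N   <
    [5,6] "from" : PP
    [6,8] (S\N)\PP   >
      [6,7] "song" : ((S\N)\PP)/PP
      [7,8] "city" : PP

YES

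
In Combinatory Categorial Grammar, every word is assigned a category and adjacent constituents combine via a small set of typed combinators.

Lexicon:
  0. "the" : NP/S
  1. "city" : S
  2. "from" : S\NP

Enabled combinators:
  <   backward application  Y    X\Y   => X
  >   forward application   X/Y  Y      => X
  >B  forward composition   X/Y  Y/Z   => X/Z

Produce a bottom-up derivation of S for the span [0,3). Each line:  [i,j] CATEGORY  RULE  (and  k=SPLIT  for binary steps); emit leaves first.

[0,1] NP/S  lex  "the"
[1,2] S  lex  "city"
[0,2] NP  >  k=1
[2,3] S\NP  lex  "from"
[0,3] S  <  k=2

[0,3] S   <
  [0,2] NP   >
    [0,1] "the" : NP/S
    [1,2] "city" : S
  [2,3] "from" : S\NP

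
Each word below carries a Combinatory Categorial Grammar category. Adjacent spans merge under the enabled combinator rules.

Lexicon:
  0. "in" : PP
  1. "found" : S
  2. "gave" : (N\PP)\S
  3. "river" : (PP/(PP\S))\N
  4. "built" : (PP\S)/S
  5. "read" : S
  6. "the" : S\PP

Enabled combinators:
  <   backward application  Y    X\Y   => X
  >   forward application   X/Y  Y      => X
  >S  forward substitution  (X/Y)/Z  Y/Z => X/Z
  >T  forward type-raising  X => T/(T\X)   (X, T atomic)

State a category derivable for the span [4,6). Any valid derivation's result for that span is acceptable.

[0,7] S   <
  [0,6] PP   >
    [0,4] PP/(PP\S)   <
      [0,3] N   <
        [0,1] "in" : PP
        [1,3] N\PP   <
          [1,2] "found" : S
          [2,3] "gave" : (N\PP)\S
      [3,4] "river" : (PP/(PP\S))\N
    [4,6] PP\S   >
      [4,5] "built" : (PP\S)/S
      [5,6] "read" : S
  [6,7] "the" : S\PP

PP\S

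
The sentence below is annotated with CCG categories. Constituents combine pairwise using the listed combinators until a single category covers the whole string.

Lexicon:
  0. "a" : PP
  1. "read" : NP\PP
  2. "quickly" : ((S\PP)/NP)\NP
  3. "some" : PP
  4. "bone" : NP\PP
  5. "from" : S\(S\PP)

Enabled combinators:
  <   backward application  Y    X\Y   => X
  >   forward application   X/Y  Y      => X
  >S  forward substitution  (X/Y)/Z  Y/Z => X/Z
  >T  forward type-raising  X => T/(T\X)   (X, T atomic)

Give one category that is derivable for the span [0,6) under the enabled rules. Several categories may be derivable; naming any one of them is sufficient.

[0,6] S   <
  [0,5] S\PP   >
    [0,3] (S\PP)/NP   <
      [0,2] NP   <
        [0,1] "a" : PP
        [1,2] "read" : NP\PP
      [2,3] "quickly" : ((S\PP)/NP)\NP
    [3,5] NP   <
      [3,4] "some" : PP
      [4,5] "bone" : NP\PP
  [5,6] "from" : S\(S\PP)

S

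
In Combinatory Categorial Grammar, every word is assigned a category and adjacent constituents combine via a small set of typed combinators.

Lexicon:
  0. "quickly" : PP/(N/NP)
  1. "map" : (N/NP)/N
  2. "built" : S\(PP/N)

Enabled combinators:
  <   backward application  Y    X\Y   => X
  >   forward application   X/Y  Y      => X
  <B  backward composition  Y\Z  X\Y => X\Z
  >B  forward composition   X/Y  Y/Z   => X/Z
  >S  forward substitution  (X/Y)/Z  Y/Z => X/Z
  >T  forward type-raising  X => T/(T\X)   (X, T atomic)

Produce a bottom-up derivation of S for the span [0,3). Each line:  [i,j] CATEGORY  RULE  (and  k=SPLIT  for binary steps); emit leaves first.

[0,1] PP/(N/NP)  lex  "quickly"
[1,2] (N/NP)/N  lex  "map"
[0,2] PP/N  >B  k=1
[2,3] S\(PP/N)  lex  "built"
[0,3] S  <  k=2

[0,3] S   <
  [0,2] PP/N   >B
    [0,1] "quickly" : PP/(N/NP)
    [1,2] "map" : (N/NP)/N
  [2,3] "built" : S\(PP/N)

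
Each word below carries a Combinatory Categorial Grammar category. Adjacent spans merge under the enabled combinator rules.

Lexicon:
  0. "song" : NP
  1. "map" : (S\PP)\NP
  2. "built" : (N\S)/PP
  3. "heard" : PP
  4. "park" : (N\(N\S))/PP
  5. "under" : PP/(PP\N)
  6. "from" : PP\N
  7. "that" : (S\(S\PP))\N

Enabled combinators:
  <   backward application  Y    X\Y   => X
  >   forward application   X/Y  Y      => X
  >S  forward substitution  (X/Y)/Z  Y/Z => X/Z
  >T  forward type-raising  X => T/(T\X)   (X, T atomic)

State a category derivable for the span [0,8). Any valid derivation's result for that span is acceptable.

[0,8] S   <
  [0,2] S\PP   <
    [0,1] "song" : NP
    [1,2] "map" : (S\PP)\NP
  [2,8] S\(S\PP)   <
    [2,7] N   <
      [2,4] N\S   >
        [2,3] "built" : (N\S)/PP
        [3,4] "heard" : PP
      [4,7] N\(N\S)   >
        [4,5] "park" : (N\(N\S))/PP
        [5,7] PP   >
          [5,6] "under" : PP/(PP\N)
          [6,7] "from" : PP\N
    [7,8] "that" : (S\(S\PP))\N

S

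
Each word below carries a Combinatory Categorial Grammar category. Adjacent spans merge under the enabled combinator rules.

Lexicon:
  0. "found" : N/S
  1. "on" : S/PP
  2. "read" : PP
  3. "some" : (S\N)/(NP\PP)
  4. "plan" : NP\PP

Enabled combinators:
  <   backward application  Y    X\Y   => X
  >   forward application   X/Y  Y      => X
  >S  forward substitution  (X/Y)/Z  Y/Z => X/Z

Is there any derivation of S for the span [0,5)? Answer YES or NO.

[0,5] S   <
  [0,3] N   >
    [0,1] "found" : N/S
    [1,3] S   >
      [1,2] "on" : S/PP
      [2,3] "read" : PP
  [3,5] S\N   >
    [3,4] "some" : (S\N)/(NP\PP)
    [4,5] "plan" : NP\PP

YES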